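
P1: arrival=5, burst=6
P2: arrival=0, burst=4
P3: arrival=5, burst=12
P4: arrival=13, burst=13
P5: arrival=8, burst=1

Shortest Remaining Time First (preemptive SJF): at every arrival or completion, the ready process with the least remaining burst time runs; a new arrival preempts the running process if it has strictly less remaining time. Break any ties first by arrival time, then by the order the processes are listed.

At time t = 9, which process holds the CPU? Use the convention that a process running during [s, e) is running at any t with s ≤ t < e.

P1

Schedule: | P2 0-4 | idle 4-5 | P1 5-8 | P5 8-9 | P1 9-12 | P3 12-24 | P4 24-37 |
Completion: P1=12  P2=4  P3=24  P4=37  P5=9
Turnaround (C−A): P1=7  P2=4  P3=19  P4=24  P5=1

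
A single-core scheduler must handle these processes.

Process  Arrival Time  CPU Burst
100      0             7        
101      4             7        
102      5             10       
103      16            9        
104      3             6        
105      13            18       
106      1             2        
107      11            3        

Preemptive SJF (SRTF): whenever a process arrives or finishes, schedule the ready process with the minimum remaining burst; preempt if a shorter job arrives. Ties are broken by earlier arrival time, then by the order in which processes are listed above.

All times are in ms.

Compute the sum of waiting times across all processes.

94

Timeline: | 100 0-1 | 106 1-3 | 100 3-9 | 104 9-11 | 107 11-14 | 104 14-18 | 101 18-25 | 103 25-34 | 102 34-44 | 105 44-62 |
Completion: 100=9  101=25  102=44  103=34  104=18  105=62  106=3  107=14
Turnaround (C−A): 100=9  101=21  102=39  103=18  104=15  105=49  106=2  107=3
Waiting = turnaround − burst: 100=2, 101=14, 102=29, 103=9, 104=9, 105=31, 106=0, 107=0
Total waiting = 2 + 14 + 29 + 9 + 9 + 31 + 0 + 0 = 94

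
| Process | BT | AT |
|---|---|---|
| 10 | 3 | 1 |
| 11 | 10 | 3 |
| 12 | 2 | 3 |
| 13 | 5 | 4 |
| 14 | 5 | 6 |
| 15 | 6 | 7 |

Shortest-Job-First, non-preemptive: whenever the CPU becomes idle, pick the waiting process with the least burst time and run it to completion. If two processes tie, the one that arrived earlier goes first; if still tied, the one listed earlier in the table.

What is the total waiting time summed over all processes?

Gantt: | idle 0-1 | 10 1-4 | 12 4-6 | 13 6-11 | 14 11-16 | 15 16-22 | 11 22-32 |
Completion: 10=4  11=32  12=6  13=11  14=16  15=22
Turnaround (C−A): 10=3  11=29  12=3  13=7  14=10  15=15
Waiting = turnaround − burst: 10=0, 11=19, 12=1, 13=2, 14=5, 15=9
Total waiting = 0 + 19 + 1 + 2 + 5 + 9 = 36

36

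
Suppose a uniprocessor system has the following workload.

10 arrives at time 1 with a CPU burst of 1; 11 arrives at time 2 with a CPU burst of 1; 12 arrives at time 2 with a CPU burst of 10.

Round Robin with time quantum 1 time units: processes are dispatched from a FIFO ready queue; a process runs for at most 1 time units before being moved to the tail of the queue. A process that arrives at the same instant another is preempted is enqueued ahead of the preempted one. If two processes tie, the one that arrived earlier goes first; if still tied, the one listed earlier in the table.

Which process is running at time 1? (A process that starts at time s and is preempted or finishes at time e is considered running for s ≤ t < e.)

Timeline: | idle 0-1 | 10 1-2 | 11 2-3 | 12 3-13 |
Completion: 10=2  11=3  12=13

10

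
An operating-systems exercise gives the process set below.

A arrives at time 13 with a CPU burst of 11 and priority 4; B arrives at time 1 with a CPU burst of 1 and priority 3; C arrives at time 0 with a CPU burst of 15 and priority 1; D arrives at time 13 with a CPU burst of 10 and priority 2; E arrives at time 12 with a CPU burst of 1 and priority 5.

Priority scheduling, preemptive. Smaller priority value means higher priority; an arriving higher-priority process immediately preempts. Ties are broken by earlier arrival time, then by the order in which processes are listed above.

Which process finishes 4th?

A

Schedule: | C 0-15 | D 15-25 | B 25-26 | A 26-37 | E 37-38 |
Completion: A=37  B=26  C=15  D=25  E=38
Turnaround (C−A): A=24  B=25  C=15  D=12  E=26
Finish order: C → D → B → A → E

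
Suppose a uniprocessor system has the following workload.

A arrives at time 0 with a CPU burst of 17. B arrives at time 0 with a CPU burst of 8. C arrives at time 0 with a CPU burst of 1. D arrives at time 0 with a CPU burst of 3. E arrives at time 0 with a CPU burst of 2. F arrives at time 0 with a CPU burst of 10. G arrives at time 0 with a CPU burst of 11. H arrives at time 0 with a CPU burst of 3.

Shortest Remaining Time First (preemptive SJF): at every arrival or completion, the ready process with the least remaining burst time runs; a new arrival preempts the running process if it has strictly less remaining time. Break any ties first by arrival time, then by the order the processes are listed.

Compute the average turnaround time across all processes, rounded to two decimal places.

Schedule: | C 0-1 | E 1-3 | D 3-6 | H 6-9 | B 9-17 | F 17-27 | G 27-38 | A 38-55 |
Completion: A=55  B=17  C=1  D=6  E=3  F=27  G=38  H=9
Turnaround (C−A): A=55  B=17  C=1  D=6  E=3  F=27  G=38  H=9
Turnaround times: A=55, B=17, C=1, D=6, E=3, F=27, G=38, H=9
Average turnaround = (55+17+1+6+3+27+38+9) / 8 = 156/8 = 19.50

19.50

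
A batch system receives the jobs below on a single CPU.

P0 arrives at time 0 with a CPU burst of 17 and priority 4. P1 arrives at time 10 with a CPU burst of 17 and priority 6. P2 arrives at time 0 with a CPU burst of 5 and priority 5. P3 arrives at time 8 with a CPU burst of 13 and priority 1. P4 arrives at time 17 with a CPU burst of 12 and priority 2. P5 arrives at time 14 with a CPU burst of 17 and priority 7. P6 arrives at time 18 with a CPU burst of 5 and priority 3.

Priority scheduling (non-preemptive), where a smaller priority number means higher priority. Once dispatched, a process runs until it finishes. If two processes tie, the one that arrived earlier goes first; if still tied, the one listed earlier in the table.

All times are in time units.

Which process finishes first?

Gantt: | P0 0-17 | P3 17-30 | P4 30-42 | P6 42-47 | P2 47-52 | P1 52-69 | P5 69-86 |
Completion: P0=17  P1=69  P2=52  P3=30  P4=42  P5=86  P6=47
Finish order: P0 → P3 → P4 → P6 → P2 → P1 → P5

P0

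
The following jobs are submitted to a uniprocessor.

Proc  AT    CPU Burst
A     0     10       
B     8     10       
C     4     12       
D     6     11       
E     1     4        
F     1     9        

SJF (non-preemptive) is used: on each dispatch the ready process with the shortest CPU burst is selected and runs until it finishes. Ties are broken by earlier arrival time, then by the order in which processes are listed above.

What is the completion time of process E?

Timeline: | A 0-10 | E 10-14 | F 14-23 | B 23-33 | D 33-44 | C 44-56 |
Completion: A=10  B=33  C=56  D=44  E=14  F=23
Turnaround (C−A): A=10  B=25  C=52  D=38  E=13  F=22

14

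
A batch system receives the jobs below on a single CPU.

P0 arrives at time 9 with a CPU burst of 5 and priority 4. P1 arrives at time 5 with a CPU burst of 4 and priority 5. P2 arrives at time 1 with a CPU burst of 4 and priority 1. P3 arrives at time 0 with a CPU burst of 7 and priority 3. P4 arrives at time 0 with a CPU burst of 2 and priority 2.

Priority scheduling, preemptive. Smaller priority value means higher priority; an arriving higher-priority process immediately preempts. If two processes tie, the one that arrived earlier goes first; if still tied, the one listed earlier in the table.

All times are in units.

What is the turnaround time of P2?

4

Schedule: | P4 0-1 | P2 1-5 | P4 5-6 | P3 6-13 | P0 13-18 | P1 18-22 |
Completion: P0=18  P1=22  P2=5  P3=13  P4=6
Turnaround (C−A): P0=9  P1=17  P2=4  P3=13  P4=6
Turnaround(P2) = completion − arrival = 5 − 1 = 4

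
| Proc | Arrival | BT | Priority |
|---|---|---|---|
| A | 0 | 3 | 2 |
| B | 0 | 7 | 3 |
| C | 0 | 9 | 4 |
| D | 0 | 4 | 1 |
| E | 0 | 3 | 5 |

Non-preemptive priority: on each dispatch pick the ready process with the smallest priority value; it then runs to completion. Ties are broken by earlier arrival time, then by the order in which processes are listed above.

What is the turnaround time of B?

Gantt: | D 0-4 | A 4-7 | B 7-14 | C 14-23 | E 23-26 |
Completion: A=7  B=14  C=23  D=4  E=26
Turnaround (C−A): A=7  B=14  C=23  D=4  E=26
Turnaround(B) = completion − arrival = 14 − 0 = 14

14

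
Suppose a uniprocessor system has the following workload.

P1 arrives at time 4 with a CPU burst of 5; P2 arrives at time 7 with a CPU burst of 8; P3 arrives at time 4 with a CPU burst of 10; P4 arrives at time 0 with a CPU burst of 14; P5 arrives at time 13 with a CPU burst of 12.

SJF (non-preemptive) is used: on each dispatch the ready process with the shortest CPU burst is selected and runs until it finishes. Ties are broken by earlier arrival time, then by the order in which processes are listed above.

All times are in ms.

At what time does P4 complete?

14

Timeline: | P4 0-14 | P1 14-19 | P2 19-27 | P3 27-37 | P5 37-49 |
Completion: P1=19  P2=27  P3=37  P4=14  P5=49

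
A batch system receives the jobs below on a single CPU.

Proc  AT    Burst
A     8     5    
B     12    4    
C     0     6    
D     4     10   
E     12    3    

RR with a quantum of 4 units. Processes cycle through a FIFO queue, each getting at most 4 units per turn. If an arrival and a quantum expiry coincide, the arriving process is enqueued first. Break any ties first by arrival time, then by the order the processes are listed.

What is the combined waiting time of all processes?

47

Schedule: | C 0-4 | D 4-8 | C 8-10 | A 10-14 | D 14-18 | B 18-22 | E 22-25 | A 25-26 | D 26-28 |
Completion: A=26  B=22  C=10  D=28  E=25
Turnaround (C−A): A=18  B=10  C=10  D=24  E=13
Waiting = turnaround − burst: A=13, B=6, C=4, D=14, E=10
Total waiting = 13 + 6 + 4 + 14 + 10 = 47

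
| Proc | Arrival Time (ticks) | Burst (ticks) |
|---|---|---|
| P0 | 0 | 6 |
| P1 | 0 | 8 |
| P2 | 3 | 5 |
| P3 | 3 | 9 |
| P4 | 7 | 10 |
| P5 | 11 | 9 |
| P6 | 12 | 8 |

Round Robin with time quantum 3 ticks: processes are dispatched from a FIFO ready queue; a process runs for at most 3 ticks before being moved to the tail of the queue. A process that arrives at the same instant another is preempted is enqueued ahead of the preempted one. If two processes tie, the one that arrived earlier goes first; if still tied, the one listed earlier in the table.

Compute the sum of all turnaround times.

Schedule: | P0 0-3 | P1 3-6 | P2 6-9 | P3 9-12 | P0 12-15 | P1 15-18 | P4 18-21 | P2 21-23 | P5 23-26 | P6 26-29 | P3 29-32 | P1 32-34 | P4 34-37 | P5 37-40 | P6 40-43 | P3 43-46 | P4 46-49 | P5 49-52 | P6 52-54 | P4 54-55 |
Completion: P0=15  P1=34  P2=23  P3=46  P4=55  P5=52  P6=54
Turnaround (C−A): P0=15  P1=34  P2=20  P3=43  P4=48  P5=41  P6=42
Turnaround = completion − arrival: P0=15, P1=34, P2=20, P3=43, P4=48, P5=41, P6=42
Total turnaround = 15 + 34 + 20 + 43 + 48 + 41 + 42 = 243

243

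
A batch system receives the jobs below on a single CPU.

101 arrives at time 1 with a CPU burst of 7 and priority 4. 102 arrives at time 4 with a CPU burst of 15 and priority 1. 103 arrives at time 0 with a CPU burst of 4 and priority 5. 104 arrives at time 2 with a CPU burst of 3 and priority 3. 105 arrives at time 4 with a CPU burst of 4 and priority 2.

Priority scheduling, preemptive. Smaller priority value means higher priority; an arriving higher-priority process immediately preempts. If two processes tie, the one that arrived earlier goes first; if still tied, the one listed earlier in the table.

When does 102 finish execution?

Gantt: | 103 0-1 | 101 1-2 | 104 2-4 | 102 4-19 | 105 19-23 | 104 23-24 | 101 24-30 | 103 30-33 |
Completion: 101=30  102=19  103=33  104=24  105=23
Turnaround (C−A): 101=29  102=15  103=33  104=22  105=19

19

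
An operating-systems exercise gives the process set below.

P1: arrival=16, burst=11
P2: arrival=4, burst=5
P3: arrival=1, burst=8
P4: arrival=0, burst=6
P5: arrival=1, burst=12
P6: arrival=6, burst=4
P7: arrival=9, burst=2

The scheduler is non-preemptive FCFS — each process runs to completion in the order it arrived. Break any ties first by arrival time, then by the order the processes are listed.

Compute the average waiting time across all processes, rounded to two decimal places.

Timeline: | P4 0-6 | P3 6-14 | P5 14-26 | P2 26-31 | P6 31-35 | P7 35-37 | P1 37-48 |
Completion: P1=48  P2=31  P3=14  P4=6  P5=26  P6=35  P7=37
Turnaround (C−A): P1=32  P2=27  P3=13  P4=6  P5=25  P6=29  P7=28
Waiting times: P1=21, P2=22, P3=5, P4=0, P5=13, P6=25, P7=26
Average waiting = (21+22+5+0+13+25+26) / 7 = 112/7 = 16.00

16.00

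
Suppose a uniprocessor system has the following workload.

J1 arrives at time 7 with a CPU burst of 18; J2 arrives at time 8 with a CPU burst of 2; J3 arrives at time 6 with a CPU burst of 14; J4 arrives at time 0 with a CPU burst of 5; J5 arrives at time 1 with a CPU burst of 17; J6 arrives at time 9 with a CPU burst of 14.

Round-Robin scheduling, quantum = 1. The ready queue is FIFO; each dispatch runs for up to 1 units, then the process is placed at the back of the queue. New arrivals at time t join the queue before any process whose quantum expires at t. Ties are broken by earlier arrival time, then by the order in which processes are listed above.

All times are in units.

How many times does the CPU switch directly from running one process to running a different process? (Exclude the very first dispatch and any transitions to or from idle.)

66

Gantt: | J4 0-1 | J5 1-2 | J4 2-3 | J5 3-4 | J4 4-5 | J5 5-6 | J4 6-7 | J3 7-8 | J5 8-9 | J1 9-10 | J4 10-11 | J2 11-12 | J3 12-13 | J6 13-14 | J5 14-15 | J1 15-16 | J2 16-17 | J3 17-18 | J6 18-19 | J5 19-20 | J1 20-21 | J3 21-22 | J6 22-23 | J5 23-24 | J1 24-25 | J3 25-26 | J6 26-27 | J5 27-28 | J1 28-29 | J3 29-30 | J6 30-31 | J5 31-32 | J1 32-33 | J3 33-34 | J6 34-35 | J5 35-36 | J1 36-37 | J3 37-38 | J6 38-39 | J5 39-40 | J1 40-41 | J3 41-42 | J6 42-43 | J5 43-44 | J1 44-45 | J3 45-46 | J6 46-47 | J5 47-48 | J1 48-49 | J3 49-50 | J6 50-51 | J5 51-52 | J1 52-53 | J3 53-54 | J6 54-55 | J5 55-56 | J1 56-57 | J3 57-58 | J6 58-59 | J5 59-60 | J1 60-61 | J3 61-62 | J6 62-63 | J5 63-64 | J1 64-65 | J6 65-66 | J1 66-70 |
Completion: J1=70  J2=17  J3=62  J4=11  J5=64  J6=66
Turnaround (C−A): J1=63  J2=9  J3=56  J4=11  J5=63  J6=57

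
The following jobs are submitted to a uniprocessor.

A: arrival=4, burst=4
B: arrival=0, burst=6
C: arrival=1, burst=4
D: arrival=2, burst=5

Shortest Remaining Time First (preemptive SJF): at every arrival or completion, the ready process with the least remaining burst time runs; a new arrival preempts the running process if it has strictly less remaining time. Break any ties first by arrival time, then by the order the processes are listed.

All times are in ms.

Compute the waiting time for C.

Timeline: | B 0-1 | C 1-5 | A 5-9 | B 9-14 | D 14-19 |
Completion: A=9  B=14  C=5  D=19
Turnaround (C−A): A=5  B=14  C=4  D=17
Waiting(C) = turnaround − burst = 4 − 4 = 0

0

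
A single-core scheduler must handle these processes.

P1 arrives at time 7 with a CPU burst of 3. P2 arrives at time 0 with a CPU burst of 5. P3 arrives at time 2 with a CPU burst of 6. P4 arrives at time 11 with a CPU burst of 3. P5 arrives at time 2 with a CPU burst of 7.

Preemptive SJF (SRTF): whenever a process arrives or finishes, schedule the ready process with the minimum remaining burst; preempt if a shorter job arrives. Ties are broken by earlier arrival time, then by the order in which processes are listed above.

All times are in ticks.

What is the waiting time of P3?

Gantt: | P2 0-5 | P3 5-7 | P1 7-10 | P3 10-14 | P4 14-17 | P5 17-24 |
Completion: P1=10  P2=5  P3=14  P4=17  P5=24
Turnaround (C−A): P1=3  P2=5  P3=12  P4=6  P5=22
Waiting(P3) = turnaround − burst = 12 − 6 = 6

6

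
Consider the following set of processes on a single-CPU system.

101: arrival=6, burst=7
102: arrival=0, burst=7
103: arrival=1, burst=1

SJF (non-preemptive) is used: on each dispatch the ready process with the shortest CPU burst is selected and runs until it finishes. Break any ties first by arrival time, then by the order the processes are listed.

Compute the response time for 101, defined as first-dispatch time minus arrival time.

2

Gantt: | 102 0-7 | 103 7-8 | 101 8-15 |
Completion: 101=15  102=7  103=8
Response(101) = first start − arrival = 8 − 6 = 2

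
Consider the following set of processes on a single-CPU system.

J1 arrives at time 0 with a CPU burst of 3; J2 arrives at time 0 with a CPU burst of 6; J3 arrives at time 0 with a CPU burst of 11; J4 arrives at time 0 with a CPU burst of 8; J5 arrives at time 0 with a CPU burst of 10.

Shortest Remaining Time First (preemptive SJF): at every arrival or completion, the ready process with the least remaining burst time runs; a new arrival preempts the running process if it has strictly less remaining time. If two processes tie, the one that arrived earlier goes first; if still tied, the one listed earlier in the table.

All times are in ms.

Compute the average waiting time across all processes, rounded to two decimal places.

Timeline: | J1 0-3 | J2 3-9 | J4 9-17 | J5 17-27 | J3 27-38 |
Completion: J1=3  J2=9  J3=38  J4=17  J5=27
Turnaround (C−A): J1=3  J2=9  J3=38  J4=17  J5=27
Waiting times: J1=0, J2=3, J3=27, J4=9, J5=17
Average waiting = (0+3+27+9+17) / 5 = 56/5 = 11.20

11.20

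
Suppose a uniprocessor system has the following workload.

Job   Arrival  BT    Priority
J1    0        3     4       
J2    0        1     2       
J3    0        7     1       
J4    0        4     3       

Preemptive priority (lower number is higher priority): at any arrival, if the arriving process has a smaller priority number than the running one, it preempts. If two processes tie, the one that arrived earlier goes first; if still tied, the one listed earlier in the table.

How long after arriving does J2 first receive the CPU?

7

Schedule: | J3 0-7 | J2 7-8 | J4 8-12 | J1 12-15 |
Completion: J1=15  J2=8  J3=7  J4=12
Turnaround (C−A): J1=15  J2=8  J3=7  J4=12
Response(J2) = first start − arrival = 7 − 0 = 7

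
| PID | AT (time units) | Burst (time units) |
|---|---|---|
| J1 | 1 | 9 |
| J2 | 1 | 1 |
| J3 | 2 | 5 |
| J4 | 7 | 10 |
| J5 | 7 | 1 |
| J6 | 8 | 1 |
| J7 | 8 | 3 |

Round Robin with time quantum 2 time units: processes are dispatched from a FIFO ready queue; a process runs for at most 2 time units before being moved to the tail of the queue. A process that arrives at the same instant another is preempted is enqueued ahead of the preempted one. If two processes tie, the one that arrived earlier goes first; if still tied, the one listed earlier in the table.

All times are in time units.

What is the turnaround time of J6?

Gantt: | idle 0-1 | J1 1-3 | J2 3-4 | J3 4-6 | J1 6-8 | J3 8-10 | J4 10-12 | J5 12-13 | J6 13-14 | J7 14-16 | J1 16-18 | J3 18-19 | J4 19-21 | J7 21-22 | J1 22-24 | J4 24-26 | J1 26-27 | J4 27-31 |
Completion: J1=27  J2=4  J3=19  J4=31  J5=13  J6=14  J7=22
Turnaround (C−A): J1=26  J2=3  J3=17  J4=24  J5=6  J6=6  J7=14
Turnaround(J6) = completion − arrival = 14 − 8 = 6

6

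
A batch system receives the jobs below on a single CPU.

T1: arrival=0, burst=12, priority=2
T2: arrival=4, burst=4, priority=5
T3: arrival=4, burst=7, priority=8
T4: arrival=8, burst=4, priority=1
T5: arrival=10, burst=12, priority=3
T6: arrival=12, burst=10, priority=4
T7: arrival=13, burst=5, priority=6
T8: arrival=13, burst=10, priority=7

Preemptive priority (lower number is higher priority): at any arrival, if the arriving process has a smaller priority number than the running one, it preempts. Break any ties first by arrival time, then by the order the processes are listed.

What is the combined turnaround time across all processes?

Schedule: | T1 0-8 | T4 8-12 | T1 12-16 | T5 16-28 | T6 28-38 | T2 38-42 | T7 42-47 | T8 47-57 | T3 57-64 |
Completion: T1=16  T2=42  T3=64  T4=12  T5=28  T6=38  T7=47  T8=57
Turnaround (C−A): T1=16  T2=38  T3=60  T4=4  T5=18  T6=26  T7=34  T8=44
Turnaround = completion − arrival: T1=16, T2=38, T3=60, T4=4, T5=18, T6=26, T7=34, T8=44
Total turnaround = 16 + 38 + 60 + 4 + 18 + 26 + 34 + 44 = 240

240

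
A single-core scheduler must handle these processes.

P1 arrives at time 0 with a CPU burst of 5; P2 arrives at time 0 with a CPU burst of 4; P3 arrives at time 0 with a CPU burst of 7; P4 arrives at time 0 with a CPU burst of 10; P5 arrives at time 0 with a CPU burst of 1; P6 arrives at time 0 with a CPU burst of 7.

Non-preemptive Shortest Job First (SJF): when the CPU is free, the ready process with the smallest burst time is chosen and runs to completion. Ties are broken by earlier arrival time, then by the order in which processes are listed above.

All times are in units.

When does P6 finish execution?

Timeline: | P5 0-1 | P2 1-5 | P1 5-10 | P3 10-17 | P6 17-24 | P4 24-34 |
Completion: P1=10  P2=5  P3=17  P4=34  P5=1  P6=24
Turnaround (C−A): P1=10  P2=5  P3=17  P4=34  P5=1  P6=24

24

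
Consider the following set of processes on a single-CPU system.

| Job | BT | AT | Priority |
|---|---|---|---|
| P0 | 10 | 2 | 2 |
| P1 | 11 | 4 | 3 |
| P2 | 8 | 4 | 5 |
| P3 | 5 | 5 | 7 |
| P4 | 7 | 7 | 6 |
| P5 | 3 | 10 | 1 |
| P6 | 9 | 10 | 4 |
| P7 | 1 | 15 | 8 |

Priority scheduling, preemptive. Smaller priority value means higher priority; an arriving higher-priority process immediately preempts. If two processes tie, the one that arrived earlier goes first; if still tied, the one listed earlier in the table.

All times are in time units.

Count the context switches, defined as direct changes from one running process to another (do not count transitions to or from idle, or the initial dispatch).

8

Schedule: | idle 0-2 | P0 2-10 | P5 10-13 | P0 13-15 | P1 15-26 | P6 26-35 | P2 35-43 | P4 43-50 | P3 50-55 | P7 55-56 |
Completion: P0=15  P1=26  P2=43  P3=55  P4=50  P5=13  P6=35  P7=56
Turnaround (C−A): P0=13  P1=22  P2=39  P3=50  P4=43  P5=3  P6=25  P7=41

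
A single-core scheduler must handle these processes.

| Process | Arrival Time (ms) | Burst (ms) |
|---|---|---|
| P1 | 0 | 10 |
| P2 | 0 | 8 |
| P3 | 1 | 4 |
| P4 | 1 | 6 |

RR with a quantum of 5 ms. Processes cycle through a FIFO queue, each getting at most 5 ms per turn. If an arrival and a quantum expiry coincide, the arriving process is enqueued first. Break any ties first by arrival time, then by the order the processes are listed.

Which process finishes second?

P1

Timeline: | P1 0-5 | P2 5-10 | P3 10-14 | P4 14-19 | P1 19-24 | P2 24-27 | P4 27-28 |
Completion: P1=24  P2=27  P3=14  P4=28
Turnaround (C−A): P1=24  P2=27  P3=13  P4=27
Finish order: P3 → P1 → P2 → P4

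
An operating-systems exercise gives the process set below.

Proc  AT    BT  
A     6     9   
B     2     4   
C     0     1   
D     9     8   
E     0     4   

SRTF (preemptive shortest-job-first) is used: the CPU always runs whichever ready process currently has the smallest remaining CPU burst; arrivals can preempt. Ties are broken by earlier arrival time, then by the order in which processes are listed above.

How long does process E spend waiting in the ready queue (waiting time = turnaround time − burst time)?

Schedule: | C 0-1 | E 1-5 | B 5-9 | D 9-17 | A 17-26 |
Completion: A=26  B=9  C=1  D=17  E=5
Turnaround (C−A): A=20  B=7  C=1  D=8  E=5
Waiting(E) = turnaround − burst = 5 − 4 = 1

1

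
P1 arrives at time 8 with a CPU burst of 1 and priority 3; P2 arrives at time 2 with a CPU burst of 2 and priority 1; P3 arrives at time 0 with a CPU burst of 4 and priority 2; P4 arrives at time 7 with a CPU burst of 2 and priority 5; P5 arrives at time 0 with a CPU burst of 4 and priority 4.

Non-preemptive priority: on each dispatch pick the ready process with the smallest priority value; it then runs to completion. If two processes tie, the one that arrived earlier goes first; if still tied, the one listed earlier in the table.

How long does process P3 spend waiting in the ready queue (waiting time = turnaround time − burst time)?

0

Gantt: | P3 0-4 | P2 4-6 | P5 6-10 | P1 10-11 | P4 11-13 |
Completion: P1=11  P2=6  P3=4  P4=13  P5=10
Waiting(P3) = turnaround − burst = 4 − 4 = 0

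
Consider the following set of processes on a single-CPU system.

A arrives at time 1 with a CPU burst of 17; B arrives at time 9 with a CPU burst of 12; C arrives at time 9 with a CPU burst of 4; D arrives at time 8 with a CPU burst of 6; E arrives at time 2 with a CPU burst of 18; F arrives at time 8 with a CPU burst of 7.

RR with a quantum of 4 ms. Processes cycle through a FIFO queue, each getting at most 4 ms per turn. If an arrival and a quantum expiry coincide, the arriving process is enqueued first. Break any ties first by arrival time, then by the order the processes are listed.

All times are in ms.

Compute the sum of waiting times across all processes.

195

Timeline: | idle 0-1 | A 1-5 | E 5-9 | A 9-13 | D 13-17 | F 17-21 | B 21-25 | C 25-29 | E 29-33 | A 33-37 | D 37-39 | F 39-42 | B 42-46 | E 46-50 | A 50-54 | B 54-58 | E 58-62 | A 62-63 | E 63-65 |
Completion: A=63  B=58  C=29  D=39  E=65  F=42
Turnaround (C−A): A=62  B=49  C=20  D=31  E=63  F=34
Waiting = turnaround − burst: A=45, B=37, C=16, D=25, E=45, F=27
Total waiting = 45 + 37 + 16 + 25 + 45 + 27 = 195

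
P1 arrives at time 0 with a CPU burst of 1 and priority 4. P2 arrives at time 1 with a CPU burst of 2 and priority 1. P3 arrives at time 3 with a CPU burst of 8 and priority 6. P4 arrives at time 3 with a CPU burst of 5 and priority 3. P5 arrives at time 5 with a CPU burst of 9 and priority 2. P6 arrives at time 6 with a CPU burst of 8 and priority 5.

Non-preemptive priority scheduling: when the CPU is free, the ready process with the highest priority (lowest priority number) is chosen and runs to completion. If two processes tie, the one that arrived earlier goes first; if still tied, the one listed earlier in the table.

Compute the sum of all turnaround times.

69

Schedule: | P1 0-1 | P2 1-3 | P4 3-8 | P5 8-17 | P6 17-25 | P3 25-33 |
Completion: P1=1  P2=3  P3=33  P4=8  P5=17  P6=25
Turnaround (C−A): P1=1  P2=2  P3=30  P4=5  P5=12  P6=19
Turnaround = completion − arrival: P1=1, P2=2, P3=30, P4=5, P5=12, P6=19
Total turnaround = 1 + 2 + 30 + 5 + 12 + 19 = 69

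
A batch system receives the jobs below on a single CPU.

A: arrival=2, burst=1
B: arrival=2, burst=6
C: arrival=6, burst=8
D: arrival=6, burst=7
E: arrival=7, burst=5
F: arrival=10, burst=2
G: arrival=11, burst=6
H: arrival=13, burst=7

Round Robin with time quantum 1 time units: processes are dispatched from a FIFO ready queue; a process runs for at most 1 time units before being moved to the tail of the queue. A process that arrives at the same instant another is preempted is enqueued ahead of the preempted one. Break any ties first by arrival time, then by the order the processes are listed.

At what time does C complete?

Schedule: | idle 0-2 | A 2-3 | B 3-6 | C 6-7 | D 7-8 | B 8-9 | E 9-10 | C 10-11 | D 11-12 | B 12-13 | F 13-14 | E 14-15 | G 15-16 | C 16-17 | D 17-18 | H 18-19 | B 19-20 | F 20-21 | E 21-22 | G 22-23 | C 23-24 | D 24-25 | H 25-26 | E 26-27 | G 27-28 | C 28-29 | D 29-30 | H 30-31 | E 31-32 | G 32-33 | C 33-34 | D 34-35 | H 35-36 | G 36-37 | C 37-38 | D 38-39 | H 39-40 | G 40-41 | C 41-42 | H 42-44 |
Completion: A=3  B=20  C=42  D=39  E=32  F=21  G=41  H=44
Turnaround (C−A): A=1  B=18  C=36  D=33  E=25  F=11  G=30  H=31

42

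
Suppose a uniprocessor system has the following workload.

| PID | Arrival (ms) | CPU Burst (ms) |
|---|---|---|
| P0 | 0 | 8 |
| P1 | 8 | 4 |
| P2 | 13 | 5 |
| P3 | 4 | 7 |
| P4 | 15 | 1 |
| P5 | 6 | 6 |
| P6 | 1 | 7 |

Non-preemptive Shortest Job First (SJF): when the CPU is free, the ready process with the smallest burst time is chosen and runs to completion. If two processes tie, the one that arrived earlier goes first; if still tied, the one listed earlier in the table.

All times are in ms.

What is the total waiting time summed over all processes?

65

Timeline: | P0 0-8 | P1 8-12 | P5 12-18 | P4 18-19 | P2 19-24 | P6 24-31 | P3 31-38 |
Completion: P0=8  P1=12  P2=24  P3=38  P4=19  P5=18  P6=31
Turnaround (C−A): P0=8  P1=4  P2=11  P3=34  P4=4  P5=12  P6=30
Waiting = turnaround − burst: P0=0, P1=0, P2=6, P3=27, P4=3, P5=6, P6=23
Total waiting = 0 + 0 + 6 + 27 + 3 + 6 + 23 = 65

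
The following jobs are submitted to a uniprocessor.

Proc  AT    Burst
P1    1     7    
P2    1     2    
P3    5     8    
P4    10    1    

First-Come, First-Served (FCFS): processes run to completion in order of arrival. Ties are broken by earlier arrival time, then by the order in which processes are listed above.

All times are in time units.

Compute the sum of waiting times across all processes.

Gantt: | idle 0-1 | P1 1-8 | P2 8-10 | P3 10-18 | P4 18-19 |
Completion: P1=8  P2=10  P3=18  P4=19
Turnaround (C−A): P1=7  P2=9  P3=13  P4=9
Waiting = turnaround − burst: P1=0, P2=7, P3=5, P4=8
Total waiting = 0 + 7 + 5 + 8 = 20

20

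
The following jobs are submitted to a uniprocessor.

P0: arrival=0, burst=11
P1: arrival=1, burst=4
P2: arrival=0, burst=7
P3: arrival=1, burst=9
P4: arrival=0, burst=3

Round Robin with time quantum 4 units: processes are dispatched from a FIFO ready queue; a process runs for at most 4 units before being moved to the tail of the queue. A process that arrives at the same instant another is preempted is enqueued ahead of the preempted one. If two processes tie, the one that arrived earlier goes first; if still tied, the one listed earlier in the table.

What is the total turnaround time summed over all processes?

Gantt: | P0 0-4 | P2 4-8 | P4 8-11 | P1 11-15 | P3 15-19 | P0 19-23 | P2 23-26 | P3 26-30 | P0 30-33 | P3 33-34 |
Completion: P0=33  P1=15  P2=26  P3=34  P4=11
Turnaround (C−A): P0=33  P1=14  P2=26  P3=33  P4=11
Turnaround = completion − arrival: P0=33, P1=14, P2=26, P3=33, P4=11
Total turnaround = 33 + 14 + 26 + 33 + 11 = 117

117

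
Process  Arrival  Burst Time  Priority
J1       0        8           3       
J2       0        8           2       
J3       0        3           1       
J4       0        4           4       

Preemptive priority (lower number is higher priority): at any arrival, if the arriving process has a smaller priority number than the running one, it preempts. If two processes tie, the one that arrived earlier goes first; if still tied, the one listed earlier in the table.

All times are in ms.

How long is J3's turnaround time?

Schedule: | J3 0-3 | J2 3-11 | J1 11-19 | J4 19-23 |
Completion: J1=19  J2=11  J3=3  J4=23
Turnaround (C−A): J1=19  J2=11  J3=3  J4=23
Turnaround(J3) = completion − arrival = 3 − 0 = 3

3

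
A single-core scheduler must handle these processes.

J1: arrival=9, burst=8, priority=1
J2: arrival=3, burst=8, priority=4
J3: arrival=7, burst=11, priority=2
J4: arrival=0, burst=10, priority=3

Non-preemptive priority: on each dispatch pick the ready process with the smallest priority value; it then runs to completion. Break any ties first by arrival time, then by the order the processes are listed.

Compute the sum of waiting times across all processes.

38

Timeline: | J4 0-10 | J1 10-18 | J3 18-29 | J2 29-37 |
Completion: J1=18  J2=37  J3=29  J4=10
Turnaround (C−A): J1=9  J2=34  J3=22  J4=10
Waiting = turnaround − burst: J1=1, J2=26, J3=11, J4=0
Total waiting = 1 + 26 + 11 + 0 = 38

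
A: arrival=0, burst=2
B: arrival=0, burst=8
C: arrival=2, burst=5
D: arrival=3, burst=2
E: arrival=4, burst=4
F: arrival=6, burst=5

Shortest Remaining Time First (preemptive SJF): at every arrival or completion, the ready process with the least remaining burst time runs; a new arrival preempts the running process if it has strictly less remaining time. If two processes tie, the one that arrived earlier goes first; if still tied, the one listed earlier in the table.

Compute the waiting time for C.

2

Schedule: | A 0-2 | C 2-3 | D 3-5 | C 5-9 | E 9-13 | F 13-18 | B 18-26 |
Completion: A=2  B=26  C=9  D=5  E=13  F=18
Turnaround (C−A): A=2  B=26  C=7  D=2  E=9  F=12
Waiting(C) = turnaround − burst = 7 − 5 = 2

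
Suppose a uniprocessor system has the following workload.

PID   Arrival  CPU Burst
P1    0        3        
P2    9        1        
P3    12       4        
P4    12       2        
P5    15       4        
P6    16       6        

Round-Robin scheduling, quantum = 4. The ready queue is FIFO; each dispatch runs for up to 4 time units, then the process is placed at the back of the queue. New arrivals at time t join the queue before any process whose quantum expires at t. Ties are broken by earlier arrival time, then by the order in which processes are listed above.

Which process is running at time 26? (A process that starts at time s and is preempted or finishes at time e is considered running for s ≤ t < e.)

Schedule: | P1 0-3 | idle 3-9 | P2 9-10 | idle 10-12 | P3 12-16 | P4 16-18 | P5 18-22 | P6 22-28 |
Completion: P1=3  P2=10  P3=16  P4=18  P5=22  P6=28
Turnaround (C−A): P1=3  P2=1  P3=4  P4=6  P5=7  P6=12

P6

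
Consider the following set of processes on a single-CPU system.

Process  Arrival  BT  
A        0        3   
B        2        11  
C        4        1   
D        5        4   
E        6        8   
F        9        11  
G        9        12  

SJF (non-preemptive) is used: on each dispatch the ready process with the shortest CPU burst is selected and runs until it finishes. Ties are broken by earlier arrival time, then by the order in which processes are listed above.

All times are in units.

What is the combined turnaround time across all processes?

131

Gantt: | A 0-3 | B 3-14 | C 14-15 | D 15-19 | E 19-27 | F 27-38 | G 38-50 |
Completion: A=3  B=14  C=15  D=19  E=27  F=38  G=50
Turnaround = completion − arrival: A=3, B=12, C=11, D=14, E=21, F=29, G=41
Total turnaround = 3 + 12 + 11 + 14 + 21 + 29 + 41 = 131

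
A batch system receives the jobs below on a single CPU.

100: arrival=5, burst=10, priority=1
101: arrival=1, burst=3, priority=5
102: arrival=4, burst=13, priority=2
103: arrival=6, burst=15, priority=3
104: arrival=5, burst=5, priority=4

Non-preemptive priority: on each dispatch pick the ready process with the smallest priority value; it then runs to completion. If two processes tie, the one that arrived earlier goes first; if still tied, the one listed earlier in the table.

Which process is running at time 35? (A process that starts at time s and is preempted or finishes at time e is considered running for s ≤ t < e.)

103

Timeline: | idle 0-1 | 101 1-4 | 102 4-17 | 100 17-27 | 103 27-42 | 104 42-47 |
Completion: 100=27  101=4  102=17  103=42  104=47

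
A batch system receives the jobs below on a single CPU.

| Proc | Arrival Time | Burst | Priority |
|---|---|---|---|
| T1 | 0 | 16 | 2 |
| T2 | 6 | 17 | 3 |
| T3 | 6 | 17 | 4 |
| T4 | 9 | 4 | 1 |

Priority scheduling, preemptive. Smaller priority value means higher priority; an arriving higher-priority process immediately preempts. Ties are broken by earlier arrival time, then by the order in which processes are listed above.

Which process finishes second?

Schedule: | T1 0-9 | T4 9-13 | T1 13-20 | T2 20-37 | T3 37-54 |
Completion: T1=20  T2=37  T3=54  T4=13
Finish order: T4 → T1 → T2 → T3

T1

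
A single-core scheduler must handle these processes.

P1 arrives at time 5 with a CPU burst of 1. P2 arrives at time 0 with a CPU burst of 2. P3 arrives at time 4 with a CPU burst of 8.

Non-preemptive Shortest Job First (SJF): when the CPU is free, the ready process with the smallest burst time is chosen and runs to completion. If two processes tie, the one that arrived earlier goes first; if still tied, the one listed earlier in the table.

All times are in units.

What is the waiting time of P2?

Gantt: | P2 0-2 | idle 2-4 | P3 4-12 | P1 12-13 |
Completion: P1=13  P2=2  P3=12
Waiting(P2) = turnaround − burst = 2 − 2 = 0

0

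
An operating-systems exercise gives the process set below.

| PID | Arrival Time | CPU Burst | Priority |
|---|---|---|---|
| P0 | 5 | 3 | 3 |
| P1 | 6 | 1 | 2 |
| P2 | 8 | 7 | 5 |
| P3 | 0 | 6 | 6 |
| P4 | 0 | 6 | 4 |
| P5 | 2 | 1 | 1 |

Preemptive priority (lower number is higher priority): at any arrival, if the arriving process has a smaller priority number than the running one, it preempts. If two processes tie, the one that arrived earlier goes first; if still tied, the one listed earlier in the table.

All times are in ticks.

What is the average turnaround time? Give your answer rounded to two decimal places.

Timeline: | P4 0-2 | P5 2-3 | P4 3-5 | P0 5-6 | P1 6-7 | P0 7-9 | P4 9-11 | P2 11-18 | P3 18-24 |
Completion: P0=9  P1=7  P2=18  P3=24  P4=11  P5=3
Turnaround (C−A): P0=4  P1=1  P2=10  P3=24  P4=11  P5=1
Turnaround times: P0=4, P1=1, P2=10, P3=24, P4=11, P5=1
Average turnaround = (4+1+10+24+11+1) / 6 = 51/6 = 8.50

8.50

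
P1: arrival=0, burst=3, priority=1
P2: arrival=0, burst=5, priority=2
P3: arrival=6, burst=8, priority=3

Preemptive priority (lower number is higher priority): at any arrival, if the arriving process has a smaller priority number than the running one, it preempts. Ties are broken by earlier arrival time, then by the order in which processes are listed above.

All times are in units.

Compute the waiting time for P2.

Timeline: | P1 0-3 | P2 3-8 | P3 8-16 |
Completion: P1=3  P2=8  P3=16
Waiting(P2) = turnaround − burst = 8 − 5 = 3

3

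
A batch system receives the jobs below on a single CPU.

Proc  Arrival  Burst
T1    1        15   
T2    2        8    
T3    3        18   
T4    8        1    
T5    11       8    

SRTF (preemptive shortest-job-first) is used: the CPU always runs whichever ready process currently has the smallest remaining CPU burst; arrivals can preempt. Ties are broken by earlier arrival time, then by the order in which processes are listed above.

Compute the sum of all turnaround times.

98

Schedule: | idle 0-1 | T1 1-2 | T2 2-8 | T4 8-9 | T2 9-11 | T5 11-19 | T1 19-33 | T3 33-51 |
Completion: T1=33  T2=11  T3=51  T4=9  T5=19
Turnaround = completion − arrival: T1=32, T2=9, T3=48, T4=1, T5=8
Total turnaround = 32 + 9 + 48 + 1 + 8 = 98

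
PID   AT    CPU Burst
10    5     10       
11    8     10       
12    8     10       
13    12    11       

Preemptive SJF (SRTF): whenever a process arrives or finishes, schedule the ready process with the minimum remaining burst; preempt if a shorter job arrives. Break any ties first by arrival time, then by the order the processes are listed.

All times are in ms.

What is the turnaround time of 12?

Schedule: | idle 0-5 | 10 5-15 | 11 15-25 | 12 25-35 | 13 35-46 |
Completion: 10=15  11=25  12=35  13=46
Turnaround (C−A): 10=10  11=17  12=27  13=34
Turnaround(12) = completion − arrival = 35 − 8 = 27

27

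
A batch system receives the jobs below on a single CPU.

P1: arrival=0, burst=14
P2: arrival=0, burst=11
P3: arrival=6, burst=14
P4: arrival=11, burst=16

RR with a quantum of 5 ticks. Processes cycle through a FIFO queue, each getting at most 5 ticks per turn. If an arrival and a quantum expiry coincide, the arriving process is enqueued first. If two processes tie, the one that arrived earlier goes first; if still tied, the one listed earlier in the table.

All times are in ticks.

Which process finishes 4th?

Schedule: | P1 0-5 | P2 5-10 | P1 10-15 | P3 15-20 | P2 20-25 | P4 25-30 | P1 30-34 | P3 34-39 | P2 39-40 | P4 40-45 | P3 45-49 | P4 49-55 |
Completion: P1=34  P2=40  P3=49  P4=55
Turnaround (C−A): P1=34  P2=40  P3=43  P4=44
Finish order: P1 → P2 → P3 → P4

P4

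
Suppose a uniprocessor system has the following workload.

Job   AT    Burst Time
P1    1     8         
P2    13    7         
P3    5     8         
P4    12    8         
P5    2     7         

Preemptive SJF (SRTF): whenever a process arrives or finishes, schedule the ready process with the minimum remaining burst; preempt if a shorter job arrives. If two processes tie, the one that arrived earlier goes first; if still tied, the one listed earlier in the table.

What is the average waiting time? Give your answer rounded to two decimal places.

Gantt: | idle 0-1 | P1 1-9 | P5 9-16 | P2 16-23 | P3 23-31 | P4 31-39 |
Completion: P1=9  P2=23  P3=31  P4=39  P5=16
Turnaround (C−A): P1=8  P2=10  P3=26  P4=27  P5=14
Waiting times: P1=0, P2=3, P3=18, P4=19, P5=7
Average waiting = (0+3+18+19+7) / 5 = 47/5 = 9.40

9.40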